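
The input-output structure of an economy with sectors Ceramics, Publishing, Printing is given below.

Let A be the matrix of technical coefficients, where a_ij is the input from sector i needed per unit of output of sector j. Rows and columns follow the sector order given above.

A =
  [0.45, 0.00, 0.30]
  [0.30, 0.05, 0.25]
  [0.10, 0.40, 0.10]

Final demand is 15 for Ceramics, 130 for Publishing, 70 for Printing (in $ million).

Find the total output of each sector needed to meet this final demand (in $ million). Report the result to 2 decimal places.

I − A =
  [   0.55     0.00    -0.30]
  [  -0.30     0.95    -0.25]
  [  -0.10    -0.40     0.90]
Cofactors of I−A, C_ij = (−1)^(i+j)·(minor ij) (rows/columns in the sector order above):
  C_11 = (0.95)(0.90) − (-0.25)(-0.40) = 0.7550
  C_12 = −[(-0.30)(0.90) − (-0.25)(-0.10)] = 0.2950
  C_13 = (-0.30)(-0.40) − (0.95)(-0.10) = 0.2150
  C_21 = −[(0.00)(0.90) − (-0.30)(-0.40)] = 0.1200
  C_22 = (0.55)(0.90) − (-0.30)(-0.10) = 0.4650
  C_23 = −[(0.55)(-0.40) − (0.00)(-0.10)] = 0.2200
  C_31 = (0.00)(-0.25) − (-0.30)(0.95) = 0.2850
  C_32 = −[(0.55)(-0.25) − (-0.30)(-0.30)] = 0.2275
  C_33 = (0.55)(0.95) − (0.00)(-0.30) = 0.5225
det(I−A) = Σ_j (I−A)_1j·C_1j = (0.55)(0.7550) + (0.00)(0.2950) + (-0.30)(0.2150) = 0.35075
adj(I−A) = Cᵀ =
  [ 0.7550   0.1200   0.2850]
  [ 0.2950   0.4650   0.2275]
  [ 0.2150   0.2200   0.5225]
(I − A)⁻¹ = adj(I−A) / det(I−A) ≈
  [   2.1525     0.3421     0.8125]
  [   0.8411     1.3257     0.6486]
  [   0.6130     0.6272     1.4897]
x = (I − A)⁻¹ d = adj(I−A)·d / det(I−A), with det(I−A) = 0.35075:
  x_1 = (0.7550·15 + 0.1200·130 + 0.2850·70) / 0.35075 = 46.875 / 0.35075 ≈ 133.64
  x_2 = (0.2950·15 + 0.4650·130 + 0.2275·70) / 0.35075 = 80.80 / 0.35075 ≈ 230.36
  x_3 = (0.2150·15 + 0.2200·130 + 0.5225·70) / 0.35075 = 68.40 / 0.35075 ≈ 195.01

x_1 = 133.64, x_2 = 230.36, x_3 = 195.01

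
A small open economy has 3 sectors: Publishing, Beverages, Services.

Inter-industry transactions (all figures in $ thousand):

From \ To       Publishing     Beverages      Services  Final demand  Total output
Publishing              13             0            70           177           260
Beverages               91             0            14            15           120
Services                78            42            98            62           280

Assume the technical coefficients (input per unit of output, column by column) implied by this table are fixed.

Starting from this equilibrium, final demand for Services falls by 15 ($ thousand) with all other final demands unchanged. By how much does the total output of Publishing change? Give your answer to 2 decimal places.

Technical coefficients a_ij = z_ij / X_j:
  a_11 = 13/260 = 0.05, a_21 = 91/260 = 0.35, a_31 = 78/260 = 0.30
  a_12 = 0/120 = 0.00, a_22 = 0/120 = 0.00, a_32 = 42/120 = 0.35
  a_13 = 70/280 = 0.25, a_23 = 14/280 = 0.05, a_33 = 98/280 = 0.35
I − A =
  [   0.95     0.00    -0.25]
  [  -0.35     1.00    -0.05]
  [  -0.30    -0.35     0.65]
Cofactors of I−A, C_ij = (−1)^(i+j)·(minor ij) (rows/columns in the sector order above):
  C_11 = (1.00)(0.65) − (-0.05)(-0.35) = 0.6325
  C_12 = −[(-0.35)(0.65) − (-0.05)(-0.30)] = 0.2425
  C_13 = (-0.35)(-0.35) − (1.00)(-0.30) = 0.4225
  C_21 = −[(0.00)(0.65) − (-0.25)(-0.35)] = 0.0875
  C_22 = (0.95)(0.65) − (-0.25)(-0.30) = 0.5425
  C_23 = −[(0.95)(-0.35) − (0.00)(-0.30)] = 0.3325
  C_31 = (0.00)(-0.05) − (-0.25)(1.00) = 0.2500
  C_32 = −[(0.95)(-0.05) − (-0.25)(-0.35)] = 0.1350
  C_33 = (0.95)(1.00) − (0.00)(-0.35) = 0.9500
det(I−A) = Σ_j (I−A)_1j·C_1j = (0.95)(0.6325) + (0.00)(0.2425) + (-0.25)(0.4225) = 0.49525
adj(I−A) = Cᵀ =
  [ 0.6325   0.0875   0.2500]
  [ 0.2425   0.5425   0.1350]
  [ 0.4225   0.3325   0.9500]
(I − A)⁻¹ = adj(I−A) / det(I−A) ≈
  [   1.2771     0.1767     0.5048]
  [   0.4897     1.0954     0.2726]
  [   0.8531     0.6714     1.9182]
Δx = (I − A)⁻¹ Δd with Δd having -15 in the Services component and 0 elsewhere.
So Δx_1 = L_13 · (-15), where L_13 = adj(I−A)_13 / det(I−A) = 0.2500 / 0.49525.
Δx_1 = 0.2500 × (-15) / 0.49525 = -3.75 / 0.49525 ≈ -7.57.

Δx_1 = -7.57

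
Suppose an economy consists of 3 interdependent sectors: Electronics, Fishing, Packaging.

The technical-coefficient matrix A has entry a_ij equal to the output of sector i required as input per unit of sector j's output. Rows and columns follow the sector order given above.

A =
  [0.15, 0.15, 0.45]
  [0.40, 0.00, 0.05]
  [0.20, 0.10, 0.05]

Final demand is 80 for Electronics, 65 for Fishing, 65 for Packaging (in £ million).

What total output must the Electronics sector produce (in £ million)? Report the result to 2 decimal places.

I − A =
  [   0.85    -0.15    -0.45]
  [  -0.40     1.00    -0.05]
  [  -0.20    -0.10     0.95]
Cofactors of I−A, C_ij = (−1)^(i+j)·(minor ij) (rows/columns in the sector order above):
  C_11 = (1.00)(0.95) − (-0.05)(-0.10) = 0.9450
  C_12 = −[(-0.40)(0.95) − (-0.05)(-0.20)] = 0.3900
  C_13 = (-0.40)(-0.10) − (1.00)(-0.20) = 0.2400
  C_21 = −[(-0.15)(0.95) − (-0.45)(-0.10)] = 0.1875
  C_22 = (0.85)(0.95) − (-0.45)(-0.20) = 0.7175
  C_23 = −[(0.85)(-0.10) − (-0.15)(-0.20)] = 0.1150
  C_31 = (-0.15)(-0.05) − (-0.45)(1.00) = 0.4575
  C_32 = −[(0.85)(-0.05) − (-0.45)(-0.40)] = 0.2225
  C_33 = (0.85)(1.00) − (-0.15)(-0.40) = 0.7900
det(I−A) = Σ_j (I−A)_1j·C_1j = (0.85)(0.9450) + (-0.15)(0.3900) + (-0.45)(0.2400) = 0.63675
adj(I−A) = Cᵀ =
  [ 0.9450   0.1875   0.4575]
  [ 0.3900   0.7175   0.2225]
  [ 0.2400   0.1150   0.7900]
(I − A)⁻¹ = adj(I−A) / det(I−A) ≈
  [   1.4841     0.2945     0.7185]
  [   0.6125     1.1268     0.3494]
  [   0.3769     0.1806     1.2407]
x = (I − A)⁻¹ d = adj(I−A)·d / det(I−A), with det(I−A) = 0.63675:
  x_1 = (0.9450·80 + 0.1875·65 + 0.4575·65) / 0.63675 = 117.525 / 0.63675 ≈ 184.57
  x_2 = (0.3900·80 + 0.7175·65 + 0.2225·65) / 0.63675 = 92.30 / 0.63675 ≈ 144.95
  x_3 = (0.2400·80 + 0.1150·65 + 0.7900·65) / 0.63675 = 78.025 / 0.63675 ≈ 122.54

x_1 = 184.57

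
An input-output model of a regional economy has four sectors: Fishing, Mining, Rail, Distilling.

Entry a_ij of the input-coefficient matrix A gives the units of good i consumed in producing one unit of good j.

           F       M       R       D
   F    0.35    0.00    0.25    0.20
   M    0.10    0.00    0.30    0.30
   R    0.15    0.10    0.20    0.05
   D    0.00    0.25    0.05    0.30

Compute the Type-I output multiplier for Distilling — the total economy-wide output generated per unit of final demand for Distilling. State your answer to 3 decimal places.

m_D = 3.294

I − A =
  [   0.65     0.00    -0.25    -0.20]
  [  -0.10     1.00    -0.30    -0.30]
  [  -0.15    -0.10     0.80    -0.05]
  [   0.00    -0.25    -0.05     0.70]
Compute the cofactors C_ij = (−1)^(i+j)·(3×3 minor ij) of I−A; the adjugate is their transpose:
adj(I−A) = Cᵀ =
  [ 0.471250   0.061625   0.181250   0.174000]
  [ 0.089500   0.334625   0.164750   0.180750]
  [ 0.102000   0.061125   0.401250   0.084000]
  [ 0.039250   0.123875   0.087500   0.460500]
det(I−A) = Σ_j (I−A)_1j·C_1j = (0.65)(0.471250) + (0.00)(0.089500) + (-0.25)(0.102000) + (-0.20)(0.039250) = 0.2729625
(I − A)⁻¹ = adj(I−A) / det(I−A) ≈
  [   1.7264     0.2258     0.6640     0.6375]
  [   0.3279     1.2259     0.6036     0.6622]
  [   0.3737     0.2239     1.4700     0.3077]
  [   0.1438     0.4538     0.3206     1.6870]
The output multiplier for sector j is the column-j sum of the Leontief inverse (I − A)⁻¹ = adj(I−A) / det(I−A).
Column D of adj(I−A): (0.174000, 0.180750, 0.084000, 0.460500); det(I−A) = 0.2729625.
m_D = (0.174000 + 0.180750 + 0.084000 + 0.460500) / 0.2729625 = 0.89925 / 0.2729625 ≈ 3.294.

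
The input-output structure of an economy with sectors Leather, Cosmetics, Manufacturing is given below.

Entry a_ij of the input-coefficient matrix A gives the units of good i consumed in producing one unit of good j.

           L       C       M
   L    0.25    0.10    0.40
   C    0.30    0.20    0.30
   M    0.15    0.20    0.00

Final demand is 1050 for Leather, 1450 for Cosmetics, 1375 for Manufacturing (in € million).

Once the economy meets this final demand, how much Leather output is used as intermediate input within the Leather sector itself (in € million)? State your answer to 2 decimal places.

I − A =
  [   0.75    -0.10    -0.40]
  [  -0.30     0.80    -0.30]
  [  -0.15    -0.20     1.00]
Cofactors of I−A, C_ij = (−1)^(i+j)·(minor ij) (rows/columns in the sector order above):
  C_11 = (0.80)(1.00) − (-0.30)(-0.20) = 0.7400
  C_12 = −[(-0.30)(1.00) − (-0.30)(-0.15)] = 0.3450
  C_13 = (-0.30)(-0.20) − (0.80)(-0.15) = 0.1800
  C_21 = −[(-0.10)(1.00) − (-0.40)(-0.20)] = 0.1800
  C_22 = (0.75)(1.00) − (-0.40)(-0.15) = 0.6900
  C_23 = −[(0.75)(-0.20) − (-0.10)(-0.15)] = 0.1650
  C_31 = (-0.10)(-0.30) − (-0.40)(0.80) = 0.3500
  C_32 = −[(0.75)(-0.30) − (-0.40)(-0.30)] = 0.3450
  C_33 = (0.75)(0.80) − (-0.10)(-0.30) = 0.5700
det(I−A) = Σ_j (I−A)_1j·C_1j = (0.75)(0.7400) + (-0.10)(0.3450) + (-0.40)(0.1800) = 0.4485
adj(I−A) = Cᵀ =
  [ 0.7400   0.1800   0.3500]
  [ 0.3450   0.6900   0.3450]
  [ 0.1800   0.1650   0.5700]
(I − A)⁻¹ = adj(I−A) / det(I−A) ≈
  [   1.6499     0.4013     0.7804]
  [   0.7692     1.5385     0.7692]
  [   0.4013     0.3679     1.2709]
First solve x = (I − A)⁻¹ d = adj(I−A)·d / det(I−A); in particular x_L = (0.7400·1050 + 0.1800·1450 + 0.3500·1375) / 0.4485 = 1519.25 / 0.4485 ≈ 3387.4025.
Intermediate flow from L to L: z_LL = a_LL · x_L = 0.25 × 1519.25 / 0.4485 = 379.8125 / 0.4485 ≈ 846.85.

z_LL = 846.85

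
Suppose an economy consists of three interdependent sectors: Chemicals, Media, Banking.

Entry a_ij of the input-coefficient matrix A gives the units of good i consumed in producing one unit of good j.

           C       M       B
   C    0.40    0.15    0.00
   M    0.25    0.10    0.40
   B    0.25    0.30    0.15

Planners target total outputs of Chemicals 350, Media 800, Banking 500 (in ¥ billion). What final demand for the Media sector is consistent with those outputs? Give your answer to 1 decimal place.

d_M = 432.5

I − A =
  [   0.60    -0.15     0.00]
  [  -0.25     0.90    -0.40]
  [  -0.25    -0.30     0.85]
d = (I − A) x:
  d_C = (+0.60)·350 + (-0.15)·800 + (+0.00)·500 = 90.0
  d_M = (-0.25)·350 + (+0.90)·800 + (-0.40)·500 = 432.5
  d_B = (-0.25)·350 + (-0.30)·800 + (+0.85)·500 = 97.5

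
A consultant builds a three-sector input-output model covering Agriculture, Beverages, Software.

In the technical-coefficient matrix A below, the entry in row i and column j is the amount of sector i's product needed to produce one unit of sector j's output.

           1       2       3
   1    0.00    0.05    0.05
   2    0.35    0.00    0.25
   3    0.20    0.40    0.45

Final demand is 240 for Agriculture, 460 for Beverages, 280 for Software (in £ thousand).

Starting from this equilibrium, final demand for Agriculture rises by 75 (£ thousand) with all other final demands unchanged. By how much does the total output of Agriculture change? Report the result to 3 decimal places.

I − A =
  [   1.00    -0.05    -0.05]
  [  -0.35     1.00    -0.25]
  [  -0.20    -0.40     0.55]
Cofactors of I−A, C_ij = (−1)^(i+j)·(minor ij) (rows/columns in the sector order above):
  C_11 = (1.00)(0.55) − (-0.25)(-0.40) = 0.4500
  C_12 = −[(-0.35)(0.55) − (-0.25)(-0.20)] = 0.2425
  C_13 = (-0.35)(-0.40) − (1.00)(-0.20) = 0.3400
  C_21 = −[(-0.05)(0.55) − (-0.05)(-0.40)] = 0.0475
  C_22 = (1.00)(0.55) − (-0.05)(-0.20) = 0.5400
  C_23 = −[(1.00)(-0.40) − (-0.05)(-0.20)] = 0.4100
  C_31 = (-0.05)(-0.25) − (-0.05)(1.00) = 0.0625
  C_32 = −[(1.00)(-0.25) − (-0.05)(-0.35)] = 0.2675
  C_33 = (1.00)(1.00) − (-0.05)(-0.35) = 0.9825
det(I−A) = Σ_j (I−A)_1j·C_1j = (1.00)(0.4500) + (-0.05)(0.2425) + (-0.05)(0.3400) = 0.420875
adj(I−A) = Cᵀ =
  [ 0.4500   0.0475   0.0625]
  [ 0.2425   0.5400   0.2675]
  [ 0.3400   0.4100   0.9825]
(I − A)⁻¹ = adj(I−A) / det(I−A) ≈
  [   1.0692     0.1129     0.1485]
  [   0.5762     1.2830     0.6356]
  [   0.8078     0.9742     2.3344]
Δx = (I − A)⁻¹ Δd with Δd having +75 in the Agriculture component and 0 elsewhere.
So Δx_1 = L_11 · (+75), where L_11 = adj(I−A)_11 / det(I−A) = 0.4500 / 0.420875.
Δx_1 = 0.4500 × (+75) / 0.420875 = 33.75 / 0.420875 ≈ 80.190.

Δx_1 = 80.190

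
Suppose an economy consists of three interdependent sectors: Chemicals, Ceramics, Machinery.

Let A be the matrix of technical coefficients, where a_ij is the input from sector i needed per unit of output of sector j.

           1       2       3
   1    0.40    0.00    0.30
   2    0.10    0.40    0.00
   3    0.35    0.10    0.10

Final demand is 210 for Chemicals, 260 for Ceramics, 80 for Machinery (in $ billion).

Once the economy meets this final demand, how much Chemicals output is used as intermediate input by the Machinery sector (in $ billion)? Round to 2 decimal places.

z_13 = 105.35

I − A =
  [   0.60     0.00    -0.30]
  [  -0.10     0.60     0.00]
  [  -0.35    -0.10     0.90]
Cofactors of I−A, C_ij = (−1)^(i+j)·(minor ij) (rows/columns in the sector order above):
  C_11 = (0.60)(0.90) − (0.00)(-0.10) = 0.5400
  C_12 = −[(-0.10)(0.90) − (0.00)(-0.35)] = 0.0900
  C_13 = (-0.10)(-0.10) − (0.60)(-0.35) = 0.2200
  C_21 = −[(0.00)(0.90) − (-0.30)(-0.10)] = 0.0300
  C_22 = (0.60)(0.90) − (-0.30)(-0.35) = 0.4350
  C_23 = −[(0.60)(-0.10) − (0.00)(-0.35)] = 0.0600
  C_31 = (0.00)(0.00) − (-0.30)(0.60) = 0.1800
  C_32 = −[(0.60)(0.00) − (-0.30)(-0.10)] = 0.0300
  C_33 = (0.60)(0.60) − (0.00)(-0.10) = 0.3600
det(I−A) = Σ_j (I−A)_1j·C_1j = (0.60)(0.5400) + (0.00)(0.0900) + (-0.30)(0.2200) = 0.2580
adj(I−A) = Cᵀ =
  [ 0.5400   0.0300   0.1800]
  [ 0.0900   0.4350   0.0300]
  [ 0.2200   0.0600   0.3600]
(I − A)⁻¹ = adj(I−A) / det(I−A) ≈
  [   2.0930     0.1163     0.6977]
  [   0.3488     1.6860     0.1163]
  [   0.8527     0.2326     1.3953]
First solve x = (I − A)⁻¹ d = adj(I−A)·d / det(I−A); in particular x_3 = (0.2200·210 + 0.0600·260 + 0.3600·80) / 0.2580 = 90.60 / 0.2580 ≈ 351.1628.
Intermediate flow from 1 to 3: z_13 = a_13 · x_3 = 0.30 × 90.60 / 0.2580 = 27.18 / 0.2580 ≈ 105.35.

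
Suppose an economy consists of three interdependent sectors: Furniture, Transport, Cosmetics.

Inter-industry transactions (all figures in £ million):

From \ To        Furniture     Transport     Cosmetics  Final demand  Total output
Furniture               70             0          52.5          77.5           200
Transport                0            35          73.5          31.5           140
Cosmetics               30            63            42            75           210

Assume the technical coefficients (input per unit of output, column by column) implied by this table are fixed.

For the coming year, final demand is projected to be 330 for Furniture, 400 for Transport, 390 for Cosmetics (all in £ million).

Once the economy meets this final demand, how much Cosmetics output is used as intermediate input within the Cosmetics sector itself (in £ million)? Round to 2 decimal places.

Technical coefficients a_ij = z_ij / X_j:
  a_FF = 70/200 = 0.35, a_TF = 0/200 = 0.00, a_CF = 30/200 = 0.15
  a_FT = 0/140 = 0.00, a_TT = 35/140 = 0.25, a_CT = 63/140 = 0.45
  a_FC = 52.5/210 = 0.25, a_TC = 73.5/210 = 0.35, a_CC = 42/210 = 0.20
I − A =
  [   0.65     0.00    -0.25]
  [   0.00     0.75    -0.35]
  [  -0.15    -0.45     0.80]
Cofactors of I−A, C_ij = (−1)^(i+j)·(minor ij) (rows/columns in the sector order above):
  C_11 = (0.75)(0.80) − (-0.35)(-0.45) = 0.4425
  C_12 = −[(0.00)(0.80) − (-0.35)(-0.15)] = 0.0525
  C_13 = (0.00)(-0.45) − (0.75)(-0.15) = 0.1125
  C_21 = −[(0.00)(0.80) − (-0.25)(-0.45)] = 0.1125
  C_22 = (0.65)(0.80) − (-0.25)(-0.15) = 0.4825
  C_23 = −[(0.65)(-0.45) − (0.00)(-0.15)] = 0.2925
  C_31 = (0.00)(-0.35) − (-0.25)(0.75) = 0.1875
  C_32 = −[(0.65)(-0.35) − (-0.25)(0.00)] = 0.2275
  C_33 = (0.65)(0.75) − (0.00)(0.00) = 0.4875
det(I−A) = Σ_j (I−A)_1j·C_1j = (0.65)(0.4425) + (0.00)(0.0525) + (-0.25)(0.1125) = 0.2595
adj(I−A) = Cᵀ =
  [ 0.4425   0.1125   0.1875]
  [ 0.0525   0.4825   0.2275]
  [ 0.1125   0.2925   0.4875]
(I − A)⁻¹ = adj(I−A) / det(I−A) ≈
  [   1.7052     0.4335     0.7225]
  [   0.2023     1.8593     0.8767]
  [   0.4335     1.1272     1.8786]
First solve x = (I − A)⁻¹ d = adj(I−A)·d / det(I−A); in particular x_C = (0.1125·330 + 0.2925·400 + 0.4875·390) / 0.2595 = 344.25 / 0.2595 ≈ 1326.5896.
Intermediate flow from C to C: z_CC = a_CC · x_C = 0.20 × 344.25 / 0.2595 = 68.85 / 0.2595 ≈ 265.32.

z_CC = 265.32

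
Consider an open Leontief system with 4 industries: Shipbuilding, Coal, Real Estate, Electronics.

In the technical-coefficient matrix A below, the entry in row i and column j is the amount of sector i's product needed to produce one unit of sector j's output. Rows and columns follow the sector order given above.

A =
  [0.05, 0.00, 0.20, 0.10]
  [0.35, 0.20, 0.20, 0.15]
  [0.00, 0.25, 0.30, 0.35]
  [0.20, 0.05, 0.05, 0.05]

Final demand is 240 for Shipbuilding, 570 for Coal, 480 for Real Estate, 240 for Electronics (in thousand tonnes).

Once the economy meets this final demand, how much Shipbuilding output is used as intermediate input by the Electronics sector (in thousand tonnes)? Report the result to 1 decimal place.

z_14 = 53.7

I − A =
  [   0.95     0.00    -0.20    -0.10]
  [  -0.35     0.80    -0.20    -0.15]
  [   0.00    -0.25     0.70    -0.35]
  [  -0.20    -0.05    -0.05     0.95]
Compute the cofactors C_ij = (−1)^(i+j)·(3×3 minor ij) of I−A; the adjugate is their transpose:
adj(I−A) = Cᵀ =
  [ 0.459875   0.055750   0.155500   0.114500]
  [ 0.261625   0.587125   0.257875   0.215250]
  [ 0.152750   0.237250   0.697125   0.310375]
  [ 0.118625   0.055125   0.083000   0.467000]
det(I−A) = Σ_j (I−A)_1j·C_1j = (0.95)(0.459875) + (0.00)(0.261625) + (-0.20)(0.152750) + (-0.10)(0.118625) = 0.39446875
(I − A)⁻¹ = adj(I−A) / det(I−A) ≈
  [   1.1658     0.1413     0.3942     0.2903]
  [   0.6632     1.4884     0.6537     0.5457]
  [   0.3872     0.6014     1.7673     0.7868]
  [   0.3007     0.1397     0.2104     1.1839]
First solve x = (I − A)⁻¹ d = adj(I−A)·d / det(I−A); in particular x_4 = (0.118625·240 + 0.055125·570 + 0.083000·480 + 0.467000·240) / 0.39446875 = 211.81125 / 0.39446875 ≈ 536.953.
Intermediate flow from 1 to 4: z_14 = a_14 · x_4 = 0.10 × 211.81125 / 0.39446875 = 21.181125 / 0.39446875 ≈ 53.7.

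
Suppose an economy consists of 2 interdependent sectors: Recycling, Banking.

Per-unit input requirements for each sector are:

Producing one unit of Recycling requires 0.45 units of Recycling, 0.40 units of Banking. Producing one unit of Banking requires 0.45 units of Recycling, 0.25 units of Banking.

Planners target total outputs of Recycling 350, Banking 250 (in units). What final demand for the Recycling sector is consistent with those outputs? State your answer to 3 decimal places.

I − A =
  [   0.55    -0.45]
  [  -0.40     0.75]
d = (I − A) x:
  d_1 = (+0.55)·350 + (-0.45)·250 = 80.000
  d_2 = (-0.40)·350 + (+0.75)·250 = 47.500

d_1 = 80.000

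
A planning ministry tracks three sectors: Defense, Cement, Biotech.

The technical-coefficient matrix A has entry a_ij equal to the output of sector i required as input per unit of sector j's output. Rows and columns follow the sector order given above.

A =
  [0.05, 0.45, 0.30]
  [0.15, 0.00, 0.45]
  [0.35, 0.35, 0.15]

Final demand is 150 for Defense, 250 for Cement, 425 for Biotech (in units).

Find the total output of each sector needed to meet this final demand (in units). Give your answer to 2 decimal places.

I − A =
  [   0.95    -0.45    -0.30]
  [  -0.15     1.00    -0.45]
  [  -0.35    -0.35     0.85]
Cofactors of I−A, C_ij = (−1)^(i+j)·(minor ij) (rows/columns in the sector order above):
  C_11 = (1.00)(0.85) − (-0.45)(-0.35) = 0.6925
  C_12 = −[(-0.15)(0.85) − (-0.45)(-0.35)] = 0.2850
  C_13 = (-0.15)(-0.35) − (1.00)(-0.35) = 0.4025
  C_21 = −[(-0.45)(0.85) − (-0.30)(-0.35)] = 0.4875
  C_22 = (0.95)(0.85) − (-0.30)(-0.35) = 0.7025
  C_23 = −[(0.95)(-0.35) − (-0.45)(-0.35)] = 0.4900
  C_31 = (-0.45)(-0.45) − (-0.30)(1.00) = 0.5025
  C_32 = −[(0.95)(-0.45) − (-0.30)(-0.15)] = 0.4725
  C_33 = (0.95)(1.00) − (-0.45)(-0.15) = 0.8825
det(I−A) = Σ_j (I−A)_1j·C_1j = (0.95)(0.6925) + (-0.45)(0.2850) + (-0.30)(0.4025) = 0.408875
adj(I−A) = Cᵀ =
  [ 0.6925   0.4875   0.5025]
  [ 0.2850   0.7025   0.4725]
  [ 0.4025   0.4900   0.8825]
(I − A)⁻¹ = adj(I−A) / det(I−A) ≈
  [   1.6937     1.1923     1.2290]
  [   0.6970     1.7181     1.1556]
  [   0.9844     1.1984     2.1584]
x = (I − A)⁻¹ d = adj(I−A)·d / det(I−A), with det(I−A) = 0.408875:
  x_1 = (0.6925·150 + 0.4875·250 + 0.5025·425) / 0.408875 = 439.3125 / 0.408875 ≈ 1074.44
  x_2 = (0.2850·150 + 0.7025·250 + 0.4725·425) / 0.408875 = 419.1875 / 0.408875 ≈ 1025.22
  x_3 = (0.4025·150 + 0.4900·250 + 0.8825·425) / 0.408875 = 557.9375 / 0.408875 ≈ 1364.57

x_1 = 1074.44, x_2 = 1025.22, x_3 = 1364.57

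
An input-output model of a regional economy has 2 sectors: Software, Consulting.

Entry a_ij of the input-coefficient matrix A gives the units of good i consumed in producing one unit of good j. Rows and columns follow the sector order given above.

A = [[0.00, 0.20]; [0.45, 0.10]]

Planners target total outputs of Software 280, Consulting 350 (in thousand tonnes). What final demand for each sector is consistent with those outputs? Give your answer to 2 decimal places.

d_1 = 210.00, d_2 = 189.00

I − A =
  [   1.00    -0.20]
  [  -0.45     0.90]
d = (I − A) x:
  d_1 = (+1.00)·280 + (-0.20)·350 = 210.00
  d_2 = (-0.45)·280 + (+0.90)·350 = 189.00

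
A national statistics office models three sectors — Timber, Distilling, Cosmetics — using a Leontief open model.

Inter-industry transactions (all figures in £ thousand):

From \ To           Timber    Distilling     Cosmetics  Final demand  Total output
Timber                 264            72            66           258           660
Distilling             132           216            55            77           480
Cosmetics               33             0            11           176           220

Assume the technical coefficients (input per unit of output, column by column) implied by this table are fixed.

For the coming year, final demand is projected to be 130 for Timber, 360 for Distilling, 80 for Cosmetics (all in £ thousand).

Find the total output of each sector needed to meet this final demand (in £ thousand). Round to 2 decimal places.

x_T = 492.68, x_D = 883.77, x_C = 110.14

Technical coefficients a_ij = z_ij / X_j:
  a_TT = 264/660 = 0.40, a_DT = 132/660 = 0.20, a_CT = 33/660 = 0.05
  a_TD = 72/480 = 0.15, a_DD = 216/480 = 0.45, a_CD = 0/480 = 0.00
  a_TC = 66/220 = 0.30, a_DC = 55/220 = 0.25, a_CC = 11/220 = 0.05
I − A =
  [   0.60    -0.15    -0.30]
  [  -0.20     0.55    -0.25]
  [  -0.05     0.00     0.95]
Cofactors of I−A, C_ij = (−1)^(i+j)·(minor ij) (rows/columns in the sector order above):
  C_11 = (0.55)(0.95) − (-0.25)(0.00) = 0.5225
  C_12 = −[(-0.20)(0.95) − (-0.25)(-0.05)] = 0.2025
  C_13 = (-0.20)(0.00) − (0.55)(-0.05) = 0.0275
  C_21 = −[(-0.15)(0.95) − (-0.30)(0.00)] = 0.1425
  C_22 = (0.60)(0.95) − (-0.30)(-0.05) = 0.5550
  C_23 = −[(0.60)(0.00) − (-0.15)(-0.05)] = 0.0075
  C_31 = (-0.15)(-0.25) − (-0.30)(0.55) = 0.2025
  C_32 = −[(0.60)(-0.25) − (-0.30)(-0.20)] = 0.2100
  C_33 = (0.60)(0.55) − (-0.15)(-0.20) = 0.3000
det(I−A) = Σ_j (I−A)_1j·C_1j = (0.60)(0.5225) + (-0.15)(0.2025) + (-0.30)(0.0275) = 0.274875
adj(I−A) = Cᵀ =
  [ 0.5225   0.1425   0.2025]
  [ 0.2025   0.5550   0.2100]
  [ 0.0275   0.0075   0.3000]
(I − A)⁻¹ = adj(I−A) / det(I−A) ≈
  [   1.9009     0.5184     0.7367]
  [   0.7367     2.0191     0.7640]
  [   0.1000     0.0273     1.0914]
x = (I − A)⁻¹ d = adj(I−A)·d / det(I−A), with det(I−A) = 0.274875:
  x_T = (0.5225·130 + 0.1425·360 + 0.2025·80) / 0.274875 = 135.425 / 0.274875 ≈ 492.68
  x_D = (0.2025·130 + 0.5550·360 + 0.2100·80) / 0.274875 = 242.925 / 0.274875 ≈ 883.77
  x_C = (0.0275·130 + 0.0075·360 + 0.3000·80) / 0.274875 = 30.275 / 0.274875 ≈ 110.14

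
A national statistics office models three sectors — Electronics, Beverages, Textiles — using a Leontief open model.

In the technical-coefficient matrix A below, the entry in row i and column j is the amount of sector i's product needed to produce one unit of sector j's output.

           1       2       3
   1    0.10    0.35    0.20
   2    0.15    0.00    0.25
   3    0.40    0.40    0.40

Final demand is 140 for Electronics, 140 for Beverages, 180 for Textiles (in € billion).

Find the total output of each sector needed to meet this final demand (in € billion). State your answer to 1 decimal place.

I − A =
  [   0.90    -0.35    -0.20]
  [  -0.15     1.00    -0.25]
  [  -0.40    -0.40     0.60]
Cofactors of I−A, C_ij = (−1)^(i+j)·(minor ij) (rows/columns in the sector order above):
  C_11 = (1.00)(0.60) − (-0.25)(-0.40) = 0.5000
  C_12 = −[(-0.15)(0.60) − (-0.25)(-0.40)] = 0.1900
  C_13 = (-0.15)(-0.40) − (1.00)(-0.40) = 0.4600
  C_21 = −[(-0.35)(0.60) − (-0.20)(-0.40)] = 0.2900
  C_22 = (0.90)(0.60) − (-0.20)(-0.40) = 0.4600
  C_23 = −[(0.90)(-0.40) − (-0.35)(-0.40)] = 0.5000
  C_31 = (-0.35)(-0.25) − (-0.20)(1.00) = 0.2875
  C_32 = −[(0.90)(-0.25) − (-0.20)(-0.15)] = 0.2550
  C_33 = (0.90)(1.00) − (-0.35)(-0.15) = 0.8475
det(I−A) = Σ_j (I−A)_1j·C_1j = (0.90)(0.5000) + (-0.35)(0.1900) + (-0.20)(0.4600) = 0.2915
adj(I−A) = Cᵀ =
  [ 0.5000   0.2900   0.2875]
  [ 0.1900   0.4600   0.2550]
  [ 0.4600   0.5000   0.8475]
(I − A)⁻¹ = adj(I−A) / det(I−A) ≈
  [   1.7153     0.9949     0.9863]
  [   0.6518     1.5780     0.8748]
  [   1.5780     1.7153     2.9074]
x = (I − A)⁻¹ d = adj(I−A)·d / det(I−A), with det(I−A) = 0.2915:
  x_1 = (0.5000·140 + 0.2900·140 + 0.2875·180) / 0.2915 = 162.35 / 0.2915 ≈ 556.9
  x_2 = (0.1900·140 + 0.4600·140 + 0.2550·180) / 0.2915 = 136.90 / 0.2915 ≈ 469.6
  x_3 = (0.4600·140 + 0.5000·140 + 0.8475·180) / 0.2915 = 286.95 / 0.2915 ≈ 984.4

x_1 = 556.9, x_2 = 469.6, x_3 = 984.4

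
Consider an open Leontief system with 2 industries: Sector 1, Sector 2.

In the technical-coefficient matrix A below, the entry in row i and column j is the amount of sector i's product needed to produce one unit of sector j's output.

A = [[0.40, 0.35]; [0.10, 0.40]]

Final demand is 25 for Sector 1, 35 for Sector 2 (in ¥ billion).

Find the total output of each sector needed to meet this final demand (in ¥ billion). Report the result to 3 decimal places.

x_1 = 83.846, x_2 = 72.308

I − A =
  [   0.60    -0.35]
  [  -0.10     0.60]
det(I−A) = (0.60)(0.60) − (-0.35)(-0.10) = 0.3250
adj(I−A) = [[0.60, 0.35], [0.10, 0.60]]
(I − A)⁻¹ = adj(I−A) / det(I−A) ≈
  [   1.8462     1.0769]
  [   0.3077     1.8462]
x = (I − A)⁻¹ d = adj(I−A)·d / det(I−A), with det(I−A) = 0.3250:
  x_1 = (0.60·25 + 0.35·35) / 0.3250 = 27.25 / 0.3250 ≈ 83.846
  x_2 = (0.10·25 + 0.60·35) / 0.3250 = 23.50 / 0.3250 ≈ 72.308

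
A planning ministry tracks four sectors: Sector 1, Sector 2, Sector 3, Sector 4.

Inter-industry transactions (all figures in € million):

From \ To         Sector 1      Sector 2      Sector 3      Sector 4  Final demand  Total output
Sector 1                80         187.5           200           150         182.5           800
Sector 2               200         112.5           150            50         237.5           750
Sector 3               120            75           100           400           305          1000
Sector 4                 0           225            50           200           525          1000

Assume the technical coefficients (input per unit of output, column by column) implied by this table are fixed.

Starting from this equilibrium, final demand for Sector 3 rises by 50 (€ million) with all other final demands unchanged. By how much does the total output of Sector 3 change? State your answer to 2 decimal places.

Δx_3 = 66.24

Technical coefficients a_ij = z_ij / X_j:
  a_11 = 80/800 = 0.10, a_21 = 200/800 = 0.25, a_31 = 120/800 = 0.15, a_41 = 0/800 = 0.00
  a_12 = 187.5/750 = 0.25, a_22 = 112.5/750 = 0.15, a_32 = 75/750 = 0.10, a_42 = 225/750 = 0.30
  a_13 = 200/1000 = 0.20, a_23 = 150/1000 = 0.15, a_33 = 100/1000 = 0.10, a_43 = 50/1000 = 0.05
  a_14 = 150/1000 = 0.15, a_24 = 50/1000 = 0.05, a_34 = 400/1000 = 0.40, a_44 = 200/1000 = 0.20
I − A =
  [   0.90    -0.25    -0.20    -0.15]
  [  -0.25     0.85    -0.15    -0.05]
  [  -0.15    -0.10     0.90    -0.40]
  [   0.00    -0.30    -0.05     0.80]
Compute the cofactors C_ij = (−1)^(i+j)·(3×3 minor ij) of I−A; the adjugate is their transpose:
adj(I−A) = Cᵀ =
  [ 0.551250   0.256250   0.176750   0.207750]
  [ 0.193375   0.604875   0.152125   0.150125]
  [ 0.149750   0.216750   0.537250   0.310250]
  [ 0.081875   0.240375   0.090625   0.582625]
det(I−A) = Σ_j (I−A)_1j·C_1j = (0.90)(0.551250) + (-0.25)(0.193375) + (-0.20)(0.149750) + (-0.15)(0.081875) = 0.40555
(I − A)⁻¹ = adj(I−A) / det(I−A) ≈
  [   1.3593     0.6319     0.4358     0.5123]
  [   0.4768     1.4915     0.3751     0.3702]
  [   0.3693     0.5345     1.3247     0.7650]
  [   0.2019     0.5927     0.2235     1.4366]
Δx = (I − A)⁻¹ Δd with Δd having +50 in the Sector 3 component and 0 elsewhere.
So Δx_3 = L_33 · (+50), where L_33 = adj(I−A)_33 / det(I−A) = 0.537250 / 0.40555.
Δx_3 = 0.537250 × (+50) / 0.40555 = 26.8625 / 0.40555 ≈ 66.24.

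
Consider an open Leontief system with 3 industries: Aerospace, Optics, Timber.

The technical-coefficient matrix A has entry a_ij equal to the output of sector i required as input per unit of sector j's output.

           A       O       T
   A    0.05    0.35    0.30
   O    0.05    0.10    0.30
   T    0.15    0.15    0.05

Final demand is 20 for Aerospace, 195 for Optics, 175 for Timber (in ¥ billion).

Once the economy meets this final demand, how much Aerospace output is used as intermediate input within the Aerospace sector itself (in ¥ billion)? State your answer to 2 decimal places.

z_AA = 11.19

I − A =
  [   0.95    -0.35    -0.30]
  [  -0.05     0.90    -0.30]
  [  -0.15    -0.15     0.95]
Cofactors of I−A, C_ij = (−1)^(i+j)·(minor ij) (rows/columns in the sector order above):
  C_11 = (0.90)(0.95) − (-0.30)(-0.15) = 0.8100
  C_12 = −[(-0.05)(0.95) − (-0.30)(-0.15)] = 0.0925
  C_13 = (-0.05)(-0.15) − (0.90)(-0.15) = 0.1425
  C_21 = −[(-0.35)(0.95) − (-0.30)(-0.15)] = 0.3775
  C_22 = (0.95)(0.95) − (-0.30)(-0.15) = 0.8575
  C_23 = −[(0.95)(-0.15) − (-0.35)(-0.15)] = 0.1950
  C_31 = (-0.35)(-0.30) − (-0.30)(0.90) = 0.3750
  C_32 = −[(0.95)(-0.30) − (-0.30)(-0.05)] = 0.3000
  C_33 = (0.95)(0.90) − (-0.35)(-0.05) = 0.8375
det(I−A) = Σ_j (I−A)_1j·C_1j = (0.95)(0.8100) + (-0.35)(0.0925) + (-0.30)(0.1425) = 0.694375
adj(I−A) = Cᵀ =
  [ 0.8100   0.3775   0.3750]
  [ 0.0925   0.8575   0.3000]
  [ 0.1425   0.1950   0.8375]
(I − A)⁻¹ = adj(I−A) / det(I−A) ≈
  [   1.1665     0.5437     0.5401]
  [   0.1332     1.2349     0.4320]
  [   0.2052     0.2808     1.2061]
First solve x = (I − A)⁻¹ d = adj(I−A)·d / det(I−A); in particular x_A = (0.8100·20 + 0.3775·195 + 0.3750·175) / 0.694375 = 155.4375 / 0.694375 ≈ 223.8524.
Intermediate flow from A to A: z_AA = a_AA · x_A = 0.05 × 155.4375 / 0.694375 = 7.771875 / 0.694375 ≈ 11.19.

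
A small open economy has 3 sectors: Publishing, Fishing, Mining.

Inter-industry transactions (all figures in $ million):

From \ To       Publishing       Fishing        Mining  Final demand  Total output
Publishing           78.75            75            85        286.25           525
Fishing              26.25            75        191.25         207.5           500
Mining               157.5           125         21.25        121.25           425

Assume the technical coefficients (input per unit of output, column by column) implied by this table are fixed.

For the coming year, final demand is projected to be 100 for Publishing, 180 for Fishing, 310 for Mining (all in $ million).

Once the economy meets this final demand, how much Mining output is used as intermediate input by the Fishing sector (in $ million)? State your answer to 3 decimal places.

Technical coefficients a_ij = z_ij / X_j:
  a_PP = 78.75/525 = 0.15, a_FP = 26.25/525 = 0.05, a_MP = 157.5/525 = 0.30
  a_PF = 75/500 = 0.15, a_FF = 75/500 = 0.15, a_MF = 125/500 = 0.25
  a_PM = 85/425 = 0.20, a_FM = 191.25/425 = 0.45, a_MM = 21.25/425 = 0.05
I − A =
  [   0.85    -0.15    -0.20]
  [  -0.05     0.85    -0.45]
  [  -0.30    -0.25     0.95]
Cofactors of I−A, C_ij = (−1)^(i+j)·(minor ij) (rows/columns in the sector order above):
  C_11 = (0.85)(0.95) − (-0.45)(-0.25) = 0.6950
  C_12 = −[(-0.05)(0.95) − (-0.45)(-0.30)] = 0.1825
  C_13 = (-0.05)(-0.25) − (0.85)(-0.30) = 0.2675
  C_21 = −[(-0.15)(0.95) − (-0.20)(-0.25)] = 0.1925
  C_22 = (0.85)(0.95) − (-0.20)(-0.30) = 0.7475
  C_23 = −[(0.85)(-0.25) − (-0.15)(-0.30)] = 0.2575
  C_31 = (-0.15)(-0.45) − (-0.20)(0.85) = 0.2375
  C_32 = −[(0.85)(-0.45) − (-0.20)(-0.05)] = 0.3925
  C_33 = (0.85)(0.85) − (-0.15)(-0.05) = 0.7150
det(I−A) = Σ_j (I−A)_1j·C_1j = (0.85)(0.6950) + (-0.15)(0.1825) + (-0.20)(0.2675) = 0.509875
adj(I−A) = Cᵀ =
  [ 0.6950   0.1925   0.2375]
  [ 0.1825   0.7475   0.3925]
  [ 0.2675   0.2575   0.7150]
(I − A)⁻¹ = adj(I−A) / det(I−A) ≈
  [   1.3631     0.3775     0.4658]
  [   0.3579     1.4660     0.7698]
  [   0.5246     0.5050     1.4023]
First solve x = (I − A)⁻¹ d = adj(I−A)·d / det(I−A); in particular x_F = (0.1825·100 + 0.7475·180 + 0.3925·310) / 0.509875 = 274.475 / 0.509875 ≈ 538.31822.
Intermediate flow from M to F: z_MF = a_MF · x_F = 0.25 × 274.475 / 0.509875 = 68.61875 / 0.509875 ≈ 134.580.

z_MF = 134.580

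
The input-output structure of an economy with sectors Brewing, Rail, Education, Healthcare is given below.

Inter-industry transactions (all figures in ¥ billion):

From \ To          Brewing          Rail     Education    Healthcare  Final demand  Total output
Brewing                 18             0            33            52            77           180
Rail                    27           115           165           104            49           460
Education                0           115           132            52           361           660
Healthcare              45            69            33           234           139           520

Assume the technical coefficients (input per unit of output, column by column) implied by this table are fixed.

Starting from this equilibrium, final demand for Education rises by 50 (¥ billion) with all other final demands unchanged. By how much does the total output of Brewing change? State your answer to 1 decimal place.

Technical coefficients a_ij = z_ij / X_j:
  a_BB = 18/180 = 0.10, a_RB = 27/180 = 0.15, a_EB = 0/180 = 0.00, a_HB = 45/180 = 0.25
  a_BR = 0/460 = 0.00, a_RR = 115/460 = 0.25, a_ER = 115/460 = 0.25, a_HR = 69/460 = 0.15
  a_BE = 33/660 = 0.05, a_RE = 165/660 = 0.25, a_EE = 132/660 = 0.20, a_HE = 33/660 = 0.05
  a_BH = 52/520 = 0.10, a_RH = 104/520 = 0.20, a_EH = 52/520 = 0.10, a_HH = 234/520 = 0.45
I − A =
  [   0.90     0.00    -0.05    -0.10]
  [  -0.15     0.75    -0.25    -0.20]
  [   0.00    -0.25     0.80    -0.10]
  [  -0.25    -0.15    -0.05     0.55]
Compute the cofactors C_ij = (−1)^(i+j)·(3×3 minor ij) of I−A; the adjugate is their transpose:
adj(I−A) = Cᵀ =
  [ 0.261625   0.020875   0.026625   0.060000]
  [ 0.111500   0.370250   0.133875   0.179250]
  [ 0.054125   0.131000   0.323250   0.116250]
  [ 0.154250   0.122375   0.078000   0.481875]
det(I−A) = Σ_j (I−A)_1j·C_1j = (0.90)(0.261625) + (0.00)(0.111500) + (-0.05)(0.054125) + (-0.10)(0.154250) = 0.21733125
(I − A)⁻¹ = adj(I−A) / det(I−A) ≈
  [   1.2038     0.0961     0.1225     0.2761]
  [   0.5130     1.7036     0.6160     0.8248]
  [   0.2490     0.6028     1.4874     0.5349]
  [   0.7097     0.5631     0.3589     2.2172]
Δx = (I − A)⁻¹ Δd with Δd having +50 in the Education component and 0 elsewhere.
So Δx_B = L_BE · (+50), where L_BE = adj(I−A)_BE / det(I−A) = 0.026625 / 0.21733125.
Δx_B = 0.026625 × (+50) / 0.21733125 = 1.33125 / 0.21733125 ≈ 6.1.

Δx_B = 6.1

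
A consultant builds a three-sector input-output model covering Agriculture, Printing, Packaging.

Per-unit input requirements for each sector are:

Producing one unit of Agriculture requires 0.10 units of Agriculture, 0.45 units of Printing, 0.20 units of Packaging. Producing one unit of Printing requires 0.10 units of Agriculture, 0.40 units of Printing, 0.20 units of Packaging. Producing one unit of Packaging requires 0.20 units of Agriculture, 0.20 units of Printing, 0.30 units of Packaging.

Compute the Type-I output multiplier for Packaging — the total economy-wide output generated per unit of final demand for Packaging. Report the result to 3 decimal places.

I − A =
  [   0.90    -0.10    -0.20]
  [  -0.45     0.60    -0.20]
  [  -0.20    -0.20     0.70]
Cofactors of I−A, C_ij = (−1)^(i+j)·(minor ij) (rows/columns in the sector order above):
  C_11 = (0.60)(0.70) − (-0.20)(-0.20) = 0.3800
  C_12 = −[(-0.45)(0.70) − (-0.20)(-0.20)] = 0.3550
  C_13 = (-0.45)(-0.20) − (0.60)(-0.20) = 0.2100
  C_21 = −[(-0.10)(0.70) − (-0.20)(-0.20)] = 0.1100
  C_22 = (0.90)(0.70) − (-0.20)(-0.20) = 0.5900
  C_23 = −[(0.90)(-0.20) − (-0.10)(-0.20)] = 0.2000
  C_31 = (-0.10)(-0.20) − (-0.20)(0.60) = 0.1400
  C_32 = −[(0.90)(-0.20) − (-0.20)(-0.45)] = 0.2700
  C_33 = (0.90)(0.60) − (-0.10)(-0.45) = 0.4950
det(I−A) = Σ_j (I−A)_1j·C_1j = (0.90)(0.3800) + (-0.10)(0.3550) + (-0.20)(0.2100) = 0.2645
adj(I−A) = Cᵀ =
  [ 0.3800   0.1100   0.1400]
  [ 0.3550   0.5900   0.2700]
  [ 0.2100   0.2000   0.4950]
(I − A)⁻¹ = adj(I−A) / det(I−A) ≈
  [   1.4367     0.4159     0.5293]
  [   1.3422     2.2306     1.0208]
  [   0.7940     0.7561     1.8715]
The output multiplier for sector j is the column-j sum of the Leontief inverse (I − A)⁻¹ = adj(I−A) / det(I−A).
Column 3 of adj(I−A): (0.1400, 0.2700, 0.4950); det(I−A) = 0.2645.
m_3 = (0.1400 + 0.2700 + 0.4950) / 0.2645 = 0.905 / 0.2645 ≈ 3.422.

m_3 = 3.422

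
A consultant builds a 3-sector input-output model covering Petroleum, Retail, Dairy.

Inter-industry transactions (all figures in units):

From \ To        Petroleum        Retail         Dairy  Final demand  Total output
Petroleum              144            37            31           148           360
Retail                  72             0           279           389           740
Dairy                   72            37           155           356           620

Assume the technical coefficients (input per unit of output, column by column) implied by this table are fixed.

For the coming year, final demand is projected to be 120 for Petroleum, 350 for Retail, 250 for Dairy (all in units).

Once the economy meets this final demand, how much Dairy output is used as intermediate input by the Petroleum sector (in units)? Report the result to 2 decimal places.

Technical coefficients a_ij = z_ij / X_j:
  a_PP = 144/360 = 0.40, a_RP = 72/360 = 0.20, a_DP = 72/360 = 0.20
  a_PR = 37/740 = 0.05, a_RR = 0/740 = 0.00, a_DR = 37/740 = 0.05
  a_PD = 31/620 = 0.05, a_RD = 279/620 = 0.45, a_DD = 155/620 = 0.25
I − A =
  [   0.60    -0.05    -0.05]
  [  -0.20     1.00    -0.45]
  [  -0.20    -0.05     0.75]
Cofactors of I−A, C_ij = (−1)^(i+j)·(minor ij) (rows/columns in the sector order above):
  C_11 = (1.00)(0.75) − (-0.45)(-0.05) = 0.7275
  C_12 = −[(-0.20)(0.75) − (-0.45)(-0.20)] = 0.2400
  C_13 = (-0.20)(-0.05) − (1.00)(-0.20) = 0.2100
  C_21 = −[(-0.05)(0.75) − (-0.05)(-0.05)] = 0.0400
  C_22 = (0.60)(0.75) − (-0.05)(-0.20) = 0.4400
  C_23 = −[(0.60)(-0.05) − (-0.05)(-0.20)] = 0.0400
  C_31 = (-0.05)(-0.45) − (-0.05)(1.00) = 0.0725
  C_32 = −[(0.60)(-0.45) − (-0.05)(-0.20)] = 0.2800
  C_33 = (0.60)(1.00) − (-0.05)(-0.20) = 0.5900
det(I−A) = Σ_j (I−A)_1j·C_1j = (0.60)(0.7275) + (-0.05)(0.2400) + (-0.05)(0.2100) = 0.4140
adj(I−A) = Cᵀ =
  [ 0.7275   0.0400   0.0725]
  [ 0.2400   0.4400   0.2800]
  [ 0.2100   0.0400   0.5900]
(I − A)⁻¹ = adj(I−A) / det(I−A) ≈
  [   1.7572     0.0966     0.1751]
  [   0.5797     1.0628     0.6763]
  [   0.5072     0.0966     1.4251]
First solve x = (I − A)⁻¹ d = adj(I−A)·d / det(I−A); in particular x_P = (0.7275·120 + 0.0400·350 + 0.0725·250) / 0.4140 = 119.425 / 0.4140 ≈ 288.4662.
Intermediate flow from D to P: z_DP = a_DP · x_P = 0.20 × 119.425 / 0.4140 = 23.885 / 0.4140 ≈ 57.69.

z_DP = 57.69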